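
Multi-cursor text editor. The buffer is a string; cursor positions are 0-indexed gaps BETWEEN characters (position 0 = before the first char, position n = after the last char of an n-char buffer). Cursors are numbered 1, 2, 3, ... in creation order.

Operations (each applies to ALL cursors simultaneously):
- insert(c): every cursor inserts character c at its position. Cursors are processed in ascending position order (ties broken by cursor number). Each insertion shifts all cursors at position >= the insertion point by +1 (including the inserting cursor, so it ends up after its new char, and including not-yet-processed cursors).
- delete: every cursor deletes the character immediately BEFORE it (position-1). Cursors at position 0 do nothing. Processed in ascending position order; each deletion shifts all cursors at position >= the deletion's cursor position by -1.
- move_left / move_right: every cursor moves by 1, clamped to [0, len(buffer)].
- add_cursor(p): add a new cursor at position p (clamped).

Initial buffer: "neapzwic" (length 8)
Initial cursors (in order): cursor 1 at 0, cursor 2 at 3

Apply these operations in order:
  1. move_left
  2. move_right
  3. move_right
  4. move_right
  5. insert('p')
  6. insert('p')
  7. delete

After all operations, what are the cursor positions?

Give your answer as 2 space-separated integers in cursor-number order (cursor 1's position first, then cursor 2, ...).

Answer: 4 7

Derivation:
After op 1 (move_left): buffer="neapzwic" (len 8), cursors c1@0 c2@2, authorship ........
After op 2 (move_right): buffer="neapzwic" (len 8), cursors c1@1 c2@3, authorship ........
After op 3 (move_right): buffer="neapzwic" (len 8), cursors c1@2 c2@4, authorship ........
After op 4 (move_right): buffer="neapzwic" (len 8), cursors c1@3 c2@5, authorship ........
After op 5 (insert('p')): buffer="neappzpwic" (len 10), cursors c1@4 c2@7, authorship ...1..2...
After op 6 (insert('p')): buffer="neapppzppwic" (len 12), cursors c1@5 c2@9, authorship ...11..22...
After op 7 (delete): buffer="neappzpwic" (len 10), cursors c1@4 c2@7, authorship ...1..2...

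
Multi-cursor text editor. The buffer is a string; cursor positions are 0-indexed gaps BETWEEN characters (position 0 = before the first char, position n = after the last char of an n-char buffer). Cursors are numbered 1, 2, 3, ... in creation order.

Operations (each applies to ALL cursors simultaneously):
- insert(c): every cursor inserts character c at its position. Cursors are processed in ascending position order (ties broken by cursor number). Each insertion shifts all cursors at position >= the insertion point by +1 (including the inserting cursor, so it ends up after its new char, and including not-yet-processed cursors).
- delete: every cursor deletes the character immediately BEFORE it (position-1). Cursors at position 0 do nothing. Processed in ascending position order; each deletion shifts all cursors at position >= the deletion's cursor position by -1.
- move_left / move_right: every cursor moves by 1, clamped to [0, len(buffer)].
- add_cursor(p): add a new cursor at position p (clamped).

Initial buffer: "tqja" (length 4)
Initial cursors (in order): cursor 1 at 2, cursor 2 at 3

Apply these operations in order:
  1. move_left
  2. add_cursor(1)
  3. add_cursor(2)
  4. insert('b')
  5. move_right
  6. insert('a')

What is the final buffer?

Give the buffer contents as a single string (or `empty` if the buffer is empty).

Answer: tbbqaabbjaaa

Derivation:
After op 1 (move_left): buffer="tqja" (len 4), cursors c1@1 c2@2, authorship ....
After op 2 (add_cursor(1)): buffer="tqja" (len 4), cursors c1@1 c3@1 c2@2, authorship ....
After op 3 (add_cursor(2)): buffer="tqja" (len 4), cursors c1@1 c3@1 c2@2 c4@2, authorship ....
After op 4 (insert('b')): buffer="tbbqbbja" (len 8), cursors c1@3 c3@3 c2@6 c4@6, authorship .13.24..
After op 5 (move_right): buffer="tbbqbbja" (len 8), cursors c1@4 c3@4 c2@7 c4@7, authorship .13.24..
After op 6 (insert('a')): buffer="tbbqaabbjaaa" (len 12), cursors c1@6 c3@6 c2@11 c4@11, authorship .13.1324.24.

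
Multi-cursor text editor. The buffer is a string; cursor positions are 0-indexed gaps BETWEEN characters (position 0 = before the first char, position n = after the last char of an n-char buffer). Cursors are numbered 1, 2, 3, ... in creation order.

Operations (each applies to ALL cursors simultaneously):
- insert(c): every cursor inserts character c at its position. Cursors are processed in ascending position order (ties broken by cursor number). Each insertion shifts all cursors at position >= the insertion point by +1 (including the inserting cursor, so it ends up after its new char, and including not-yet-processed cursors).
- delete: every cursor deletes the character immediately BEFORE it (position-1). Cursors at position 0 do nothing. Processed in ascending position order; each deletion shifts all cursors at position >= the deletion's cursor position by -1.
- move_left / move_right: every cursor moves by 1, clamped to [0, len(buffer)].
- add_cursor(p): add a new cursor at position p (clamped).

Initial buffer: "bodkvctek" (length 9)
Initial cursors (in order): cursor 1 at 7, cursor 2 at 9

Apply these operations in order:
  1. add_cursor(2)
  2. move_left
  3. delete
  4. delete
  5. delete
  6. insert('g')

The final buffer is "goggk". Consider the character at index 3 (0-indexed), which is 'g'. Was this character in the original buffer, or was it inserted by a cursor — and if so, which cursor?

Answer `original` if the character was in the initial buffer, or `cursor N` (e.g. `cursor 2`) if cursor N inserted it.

Answer: cursor 2

Derivation:
After op 1 (add_cursor(2)): buffer="bodkvctek" (len 9), cursors c3@2 c1@7 c2@9, authorship .........
After op 2 (move_left): buffer="bodkvctek" (len 9), cursors c3@1 c1@6 c2@8, authorship .........
After op 3 (delete): buffer="odkvtk" (len 6), cursors c3@0 c1@4 c2@5, authorship ......
After op 4 (delete): buffer="odkk" (len 4), cursors c3@0 c1@3 c2@3, authorship ....
After op 5 (delete): buffer="ok" (len 2), cursors c3@0 c1@1 c2@1, authorship ..
After op 6 (insert('g')): buffer="goggk" (len 5), cursors c3@1 c1@4 c2@4, authorship 3.12.
Authorship (.=original, N=cursor N): 3 . 1 2 .
Index 3: author = 2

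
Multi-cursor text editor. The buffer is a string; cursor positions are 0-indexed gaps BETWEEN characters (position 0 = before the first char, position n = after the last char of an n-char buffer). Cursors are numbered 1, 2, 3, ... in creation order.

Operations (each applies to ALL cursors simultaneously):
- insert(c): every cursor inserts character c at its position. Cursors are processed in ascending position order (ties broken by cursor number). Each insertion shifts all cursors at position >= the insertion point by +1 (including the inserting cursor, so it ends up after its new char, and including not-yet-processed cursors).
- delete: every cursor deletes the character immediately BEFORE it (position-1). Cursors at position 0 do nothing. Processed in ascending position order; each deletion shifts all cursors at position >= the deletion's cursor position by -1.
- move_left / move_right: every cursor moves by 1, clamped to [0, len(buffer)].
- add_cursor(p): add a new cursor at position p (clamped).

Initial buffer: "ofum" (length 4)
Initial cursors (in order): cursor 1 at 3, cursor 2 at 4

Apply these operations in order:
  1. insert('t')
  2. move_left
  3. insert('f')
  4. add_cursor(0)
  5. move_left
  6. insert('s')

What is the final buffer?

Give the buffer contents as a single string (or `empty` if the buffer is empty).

After op 1 (insert('t')): buffer="ofutmt" (len 6), cursors c1@4 c2@6, authorship ...1.2
After op 2 (move_left): buffer="ofutmt" (len 6), cursors c1@3 c2@5, authorship ...1.2
After op 3 (insert('f')): buffer="ofuftmft" (len 8), cursors c1@4 c2@7, authorship ...11.22
After op 4 (add_cursor(0)): buffer="ofuftmft" (len 8), cursors c3@0 c1@4 c2@7, authorship ...11.22
After op 5 (move_left): buffer="ofuftmft" (len 8), cursors c3@0 c1@3 c2@6, authorship ...11.22
After op 6 (insert('s')): buffer="sofusftmsft" (len 11), cursors c3@1 c1@5 c2@9, authorship 3...111.222

Answer: sofusftmsft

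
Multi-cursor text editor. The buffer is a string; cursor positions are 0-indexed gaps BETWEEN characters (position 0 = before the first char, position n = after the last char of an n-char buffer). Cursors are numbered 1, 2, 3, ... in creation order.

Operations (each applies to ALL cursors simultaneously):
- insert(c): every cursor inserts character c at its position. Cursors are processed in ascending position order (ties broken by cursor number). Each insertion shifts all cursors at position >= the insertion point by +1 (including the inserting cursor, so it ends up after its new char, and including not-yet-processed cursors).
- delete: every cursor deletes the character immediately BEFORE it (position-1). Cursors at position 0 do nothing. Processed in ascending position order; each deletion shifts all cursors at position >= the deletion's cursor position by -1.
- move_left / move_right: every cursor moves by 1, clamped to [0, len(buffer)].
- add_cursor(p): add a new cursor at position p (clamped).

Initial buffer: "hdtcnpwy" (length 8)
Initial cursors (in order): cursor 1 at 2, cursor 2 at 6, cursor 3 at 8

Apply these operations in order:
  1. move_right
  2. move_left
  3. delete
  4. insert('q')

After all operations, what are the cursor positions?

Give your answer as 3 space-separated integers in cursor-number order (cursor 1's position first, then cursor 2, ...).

After op 1 (move_right): buffer="hdtcnpwy" (len 8), cursors c1@3 c2@7 c3@8, authorship ........
After op 2 (move_left): buffer="hdtcnpwy" (len 8), cursors c1@2 c2@6 c3@7, authorship ........
After op 3 (delete): buffer="htcny" (len 5), cursors c1@1 c2@4 c3@4, authorship .....
After op 4 (insert('q')): buffer="hqtcnqqy" (len 8), cursors c1@2 c2@7 c3@7, authorship .1...23.

Answer: 2 7 7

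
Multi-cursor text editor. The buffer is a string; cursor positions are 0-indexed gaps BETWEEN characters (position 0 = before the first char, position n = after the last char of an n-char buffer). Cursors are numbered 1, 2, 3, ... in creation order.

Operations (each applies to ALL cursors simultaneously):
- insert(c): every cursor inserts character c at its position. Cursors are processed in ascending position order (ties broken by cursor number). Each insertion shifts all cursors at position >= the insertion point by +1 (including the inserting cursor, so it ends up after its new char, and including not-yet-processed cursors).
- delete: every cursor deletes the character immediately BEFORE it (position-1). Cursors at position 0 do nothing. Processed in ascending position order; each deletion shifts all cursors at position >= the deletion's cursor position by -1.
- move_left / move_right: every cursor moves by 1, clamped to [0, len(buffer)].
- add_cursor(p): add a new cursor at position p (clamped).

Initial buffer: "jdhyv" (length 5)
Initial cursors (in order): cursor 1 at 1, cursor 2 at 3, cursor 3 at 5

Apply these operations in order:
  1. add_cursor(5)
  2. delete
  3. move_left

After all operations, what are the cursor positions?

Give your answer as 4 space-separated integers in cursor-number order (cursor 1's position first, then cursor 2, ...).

Answer: 0 0 0 0

Derivation:
After op 1 (add_cursor(5)): buffer="jdhyv" (len 5), cursors c1@1 c2@3 c3@5 c4@5, authorship .....
After op 2 (delete): buffer="d" (len 1), cursors c1@0 c2@1 c3@1 c4@1, authorship .
After op 3 (move_left): buffer="d" (len 1), cursors c1@0 c2@0 c3@0 c4@0, authorship .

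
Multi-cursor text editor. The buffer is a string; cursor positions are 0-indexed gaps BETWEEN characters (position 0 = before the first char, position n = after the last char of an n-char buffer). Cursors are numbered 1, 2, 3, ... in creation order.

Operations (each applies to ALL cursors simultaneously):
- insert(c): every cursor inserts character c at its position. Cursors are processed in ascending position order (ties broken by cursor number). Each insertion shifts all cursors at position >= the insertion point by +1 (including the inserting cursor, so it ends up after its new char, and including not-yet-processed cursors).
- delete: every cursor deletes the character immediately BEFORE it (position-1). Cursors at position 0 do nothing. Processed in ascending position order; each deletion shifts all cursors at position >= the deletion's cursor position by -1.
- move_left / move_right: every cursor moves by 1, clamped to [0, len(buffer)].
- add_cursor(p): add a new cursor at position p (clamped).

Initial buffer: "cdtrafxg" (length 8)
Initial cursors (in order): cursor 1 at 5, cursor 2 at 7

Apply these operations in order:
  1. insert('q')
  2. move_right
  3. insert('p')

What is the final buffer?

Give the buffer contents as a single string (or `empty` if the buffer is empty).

After op 1 (insert('q')): buffer="cdtraqfxqg" (len 10), cursors c1@6 c2@9, authorship .....1..2.
After op 2 (move_right): buffer="cdtraqfxqg" (len 10), cursors c1@7 c2@10, authorship .....1..2.
After op 3 (insert('p')): buffer="cdtraqfpxqgp" (len 12), cursors c1@8 c2@12, authorship .....1.1.2.2

Answer: cdtraqfpxqgp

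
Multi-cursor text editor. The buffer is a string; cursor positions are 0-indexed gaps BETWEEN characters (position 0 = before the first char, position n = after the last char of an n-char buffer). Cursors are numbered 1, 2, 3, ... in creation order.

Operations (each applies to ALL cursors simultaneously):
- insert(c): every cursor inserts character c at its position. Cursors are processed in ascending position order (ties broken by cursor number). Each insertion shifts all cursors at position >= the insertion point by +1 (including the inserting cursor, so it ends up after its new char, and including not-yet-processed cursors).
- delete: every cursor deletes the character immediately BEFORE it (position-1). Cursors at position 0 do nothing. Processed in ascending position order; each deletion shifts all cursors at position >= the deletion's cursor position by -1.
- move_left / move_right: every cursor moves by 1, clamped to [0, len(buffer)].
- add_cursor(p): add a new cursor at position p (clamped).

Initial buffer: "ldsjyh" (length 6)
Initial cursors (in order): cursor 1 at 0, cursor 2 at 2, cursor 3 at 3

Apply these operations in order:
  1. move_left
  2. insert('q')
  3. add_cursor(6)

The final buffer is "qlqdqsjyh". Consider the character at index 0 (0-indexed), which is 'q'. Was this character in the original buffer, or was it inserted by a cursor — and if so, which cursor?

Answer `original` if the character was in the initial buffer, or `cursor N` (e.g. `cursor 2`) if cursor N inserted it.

After op 1 (move_left): buffer="ldsjyh" (len 6), cursors c1@0 c2@1 c3@2, authorship ......
After op 2 (insert('q')): buffer="qlqdqsjyh" (len 9), cursors c1@1 c2@3 c3@5, authorship 1.2.3....
After op 3 (add_cursor(6)): buffer="qlqdqsjyh" (len 9), cursors c1@1 c2@3 c3@5 c4@6, authorship 1.2.3....
Authorship (.=original, N=cursor N): 1 . 2 . 3 . . . .
Index 0: author = 1

Answer: cursor 1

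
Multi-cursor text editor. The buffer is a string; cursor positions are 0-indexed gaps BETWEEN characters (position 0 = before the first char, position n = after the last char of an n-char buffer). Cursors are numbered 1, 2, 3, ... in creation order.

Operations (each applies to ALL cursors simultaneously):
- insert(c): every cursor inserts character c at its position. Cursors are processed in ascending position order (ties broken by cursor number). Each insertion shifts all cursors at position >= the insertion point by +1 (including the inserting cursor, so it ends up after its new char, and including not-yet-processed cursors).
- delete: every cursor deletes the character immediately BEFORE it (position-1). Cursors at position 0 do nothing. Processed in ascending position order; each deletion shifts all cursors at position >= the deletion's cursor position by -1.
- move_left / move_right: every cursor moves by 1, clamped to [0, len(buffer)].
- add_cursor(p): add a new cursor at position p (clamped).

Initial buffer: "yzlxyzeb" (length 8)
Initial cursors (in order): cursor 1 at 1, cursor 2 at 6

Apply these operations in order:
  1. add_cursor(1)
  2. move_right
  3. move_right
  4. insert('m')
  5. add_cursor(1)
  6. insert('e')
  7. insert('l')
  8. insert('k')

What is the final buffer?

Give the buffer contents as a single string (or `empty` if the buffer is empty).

Answer: yelkzlmmeellkkxyzebmelk

Derivation:
After op 1 (add_cursor(1)): buffer="yzlxyzeb" (len 8), cursors c1@1 c3@1 c2@6, authorship ........
After op 2 (move_right): buffer="yzlxyzeb" (len 8), cursors c1@2 c3@2 c2@7, authorship ........
After op 3 (move_right): buffer="yzlxyzeb" (len 8), cursors c1@3 c3@3 c2@8, authorship ........
After op 4 (insert('m')): buffer="yzlmmxyzebm" (len 11), cursors c1@5 c3@5 c2@11, authorship ...13.....2
After op 5 (add_cursor(1)): buffer="yzlmmxyzebm" (len 11), cursors c4@1 c1@5 c3@5 c2@11, authorship ...13.....2
After op 6 (insert('e')): buffer="yezlmmeexyzebme" (len 15), cursors c4@2 c1@8 c3@8 c2@15, authorship .4..1313.....22
After op 7 (insert('l')): buffer="yelzlmmeellxyzebmel" (len 19), cursors c4@3 c1@11 c3@11 c2@19, authorship .44..131313.....222
After op 8 (insert('k')): buffer="yelkzlmmeellkkxyzebmelk" (len 23), cursors c4@4 c1@14 c3@14 c2@23, authorship .444..13131313.....2222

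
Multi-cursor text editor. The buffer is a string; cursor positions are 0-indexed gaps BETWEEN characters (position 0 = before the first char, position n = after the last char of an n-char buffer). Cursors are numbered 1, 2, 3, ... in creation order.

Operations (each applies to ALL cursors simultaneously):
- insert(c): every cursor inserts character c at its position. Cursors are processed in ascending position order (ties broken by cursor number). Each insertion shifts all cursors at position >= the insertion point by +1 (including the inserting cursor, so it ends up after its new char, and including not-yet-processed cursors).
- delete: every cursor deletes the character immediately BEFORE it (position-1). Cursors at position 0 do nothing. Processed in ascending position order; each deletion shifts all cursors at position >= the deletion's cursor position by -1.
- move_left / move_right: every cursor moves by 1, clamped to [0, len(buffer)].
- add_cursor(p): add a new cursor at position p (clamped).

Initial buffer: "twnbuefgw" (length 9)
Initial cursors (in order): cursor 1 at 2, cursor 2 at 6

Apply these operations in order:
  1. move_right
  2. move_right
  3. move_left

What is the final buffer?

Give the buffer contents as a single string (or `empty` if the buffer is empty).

Answer: twnbuefgw

Derivation:
After op 1 (move_right): buffer="twnbuefgw" (len 9), cursors c1@3 c2@7, authorship .........
After op 2 (move_right): buffer="twnbuefgw" (len 9), cursors c1@4 c2@8, authorship .........
After op 3 (move_left): buffer="twnbuefgw" (len 9), cursors c1@3 c2@7, authorship .........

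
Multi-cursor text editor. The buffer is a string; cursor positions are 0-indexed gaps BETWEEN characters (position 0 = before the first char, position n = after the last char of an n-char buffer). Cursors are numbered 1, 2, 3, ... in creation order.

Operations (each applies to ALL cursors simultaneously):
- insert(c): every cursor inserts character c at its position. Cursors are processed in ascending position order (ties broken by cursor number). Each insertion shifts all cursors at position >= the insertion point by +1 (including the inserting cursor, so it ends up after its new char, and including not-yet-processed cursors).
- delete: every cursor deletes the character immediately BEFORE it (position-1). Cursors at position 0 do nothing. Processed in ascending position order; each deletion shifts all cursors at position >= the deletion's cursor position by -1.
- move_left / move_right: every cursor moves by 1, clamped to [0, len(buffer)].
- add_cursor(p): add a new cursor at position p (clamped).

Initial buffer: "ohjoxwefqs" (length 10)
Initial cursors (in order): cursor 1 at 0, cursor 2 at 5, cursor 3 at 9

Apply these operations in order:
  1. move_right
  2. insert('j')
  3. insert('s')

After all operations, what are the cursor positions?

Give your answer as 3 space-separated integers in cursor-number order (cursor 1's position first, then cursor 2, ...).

After op 1 (move_right): buffer="ohjoxwefqs" (len 10), cursors c1@1 c2@6 c3@10, authorship ..........
After op 2 (insert('j')): buffer="ojhjoxwjefqsj" (len 13), cursors c1@2 c2@8 c3@13, authorship .1.....2....3
After op 3 (insert('s')): buffer="ojshjoxwjsefqsjs" (len 16), cursors c1@3 c2@10 c3@16, authorship .11.....22....33

Answer: 3 10 16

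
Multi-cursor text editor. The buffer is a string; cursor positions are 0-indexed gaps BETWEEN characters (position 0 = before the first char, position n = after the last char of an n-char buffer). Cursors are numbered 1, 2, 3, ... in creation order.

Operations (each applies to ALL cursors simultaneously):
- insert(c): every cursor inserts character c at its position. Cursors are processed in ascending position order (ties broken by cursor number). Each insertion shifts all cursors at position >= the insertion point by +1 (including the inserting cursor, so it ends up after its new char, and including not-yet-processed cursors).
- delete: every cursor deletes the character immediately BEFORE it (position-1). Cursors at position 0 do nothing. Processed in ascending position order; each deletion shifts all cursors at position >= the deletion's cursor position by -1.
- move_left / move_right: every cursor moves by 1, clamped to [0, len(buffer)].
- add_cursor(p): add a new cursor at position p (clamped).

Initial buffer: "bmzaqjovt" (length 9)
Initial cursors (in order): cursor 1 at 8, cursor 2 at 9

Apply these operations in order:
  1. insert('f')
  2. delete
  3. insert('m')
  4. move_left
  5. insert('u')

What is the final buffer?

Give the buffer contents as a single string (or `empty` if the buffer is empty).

After op 1 (insert('f')): buffer="bmzaqjovftf" (len 11), cursors c1@9 c2@11, authorship ........1.2
After op 2 (delete): buffer="bmzaqjovt" (len 9), cursors c1@8 c2@9, authorship .........
After op 3 (insert('m')): buffer="bmzaqjovmtm" (len 11), cursors c1@9 c2@11, authorship ........1.2
After op 4 (move_left): buffer="bmzaqjovmtm" (len 11), cursors c1@8 c2@10, authorship ........1.2
After op 5 (insert('u')): buffer="bmzaqjovumtum" (len 13), cursors c1@9 c2@12, authorship ........11.22

Answer: bmzaqjovumtum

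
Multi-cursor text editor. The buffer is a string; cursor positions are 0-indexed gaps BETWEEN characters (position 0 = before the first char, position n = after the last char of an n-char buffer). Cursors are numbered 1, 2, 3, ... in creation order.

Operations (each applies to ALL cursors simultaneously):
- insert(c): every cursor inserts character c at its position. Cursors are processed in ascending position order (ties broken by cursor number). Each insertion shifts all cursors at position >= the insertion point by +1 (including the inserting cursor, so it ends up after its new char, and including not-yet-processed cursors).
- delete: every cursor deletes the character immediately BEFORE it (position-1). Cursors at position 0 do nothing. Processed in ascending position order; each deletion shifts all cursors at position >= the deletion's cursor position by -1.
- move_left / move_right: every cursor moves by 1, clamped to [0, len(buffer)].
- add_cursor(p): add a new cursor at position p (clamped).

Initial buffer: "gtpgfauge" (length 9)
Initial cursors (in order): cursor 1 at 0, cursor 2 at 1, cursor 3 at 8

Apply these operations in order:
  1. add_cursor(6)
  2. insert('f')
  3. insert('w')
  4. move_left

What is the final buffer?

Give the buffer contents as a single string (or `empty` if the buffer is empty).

After op 1 (add_cursor(6)): buffer="gtpgfauge" (len 9), cursors c1@0 c2@1 c4@6 c3@8, authorship .........
After op 2 (insert('f')): buffer="fgftpgfafugfe" (len 13), cursors c1@1 c2@3 c4@9 c3@12, authorship 1.2.....4..3.
After op 3 (insert('w')): buffer="fwgfwtpgfafwugfwe" (len 17), cursors c1@2 c2@5 c4@12 c3@16, authorship 11.22.....44..33.
After op 4 (move_left): buffer="fwgfwtpgfafwugfwe" (len 17), cursors c1@1 c2@4 c4@11 c3@15, authorship 11.22.....44..33.

Answer: fwgfwtpgfafwugfwe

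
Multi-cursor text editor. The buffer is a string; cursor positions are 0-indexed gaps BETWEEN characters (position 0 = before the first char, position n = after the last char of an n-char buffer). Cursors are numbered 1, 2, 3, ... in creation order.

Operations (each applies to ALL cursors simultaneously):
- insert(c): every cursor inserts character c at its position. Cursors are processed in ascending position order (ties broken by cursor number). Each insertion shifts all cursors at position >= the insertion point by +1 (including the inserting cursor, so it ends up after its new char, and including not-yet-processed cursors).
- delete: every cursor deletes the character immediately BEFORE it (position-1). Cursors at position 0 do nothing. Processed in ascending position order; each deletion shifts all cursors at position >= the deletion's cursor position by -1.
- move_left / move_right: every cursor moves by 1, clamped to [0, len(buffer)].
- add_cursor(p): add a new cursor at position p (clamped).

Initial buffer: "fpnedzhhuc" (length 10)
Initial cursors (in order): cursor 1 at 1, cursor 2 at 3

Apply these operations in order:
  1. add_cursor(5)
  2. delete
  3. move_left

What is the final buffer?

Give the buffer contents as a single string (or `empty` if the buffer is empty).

Answer: pezhhuc

Derivation:
After op 1 (add_cursor(5)): buffer="fpnedzhhuc" (len 10), cursors c1@1 c2@3 c3@5, authorship ..........
After op 2 (delete): buffer="pezhhuc" (len 7), cursors c1@0 c2@1 c3@2, authorship .......
After op 3 (move_left): buffer="pezhhuc" (len 7), cursors c1@0 c2@0 c3@1, authorship .......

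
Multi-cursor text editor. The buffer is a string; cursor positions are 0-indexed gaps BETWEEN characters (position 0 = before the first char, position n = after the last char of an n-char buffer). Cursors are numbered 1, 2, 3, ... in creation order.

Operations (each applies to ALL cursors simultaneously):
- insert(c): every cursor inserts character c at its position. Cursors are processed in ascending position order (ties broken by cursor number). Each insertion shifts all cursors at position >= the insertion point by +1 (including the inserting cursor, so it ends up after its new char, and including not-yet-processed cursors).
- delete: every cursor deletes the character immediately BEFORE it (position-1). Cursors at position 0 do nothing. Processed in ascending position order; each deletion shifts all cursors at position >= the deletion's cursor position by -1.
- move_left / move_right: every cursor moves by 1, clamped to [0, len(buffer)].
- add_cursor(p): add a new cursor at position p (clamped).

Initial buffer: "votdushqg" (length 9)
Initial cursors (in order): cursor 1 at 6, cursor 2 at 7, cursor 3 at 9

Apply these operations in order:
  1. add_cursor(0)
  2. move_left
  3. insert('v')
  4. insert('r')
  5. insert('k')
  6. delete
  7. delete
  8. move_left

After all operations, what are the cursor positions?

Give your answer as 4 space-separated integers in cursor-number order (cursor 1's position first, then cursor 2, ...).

Answer: 6 8 11 0

Derivation:
After op 1 (add_cursor(0)): buffer="votdushqg" (len 9), cursors c4@0 c1@6 c2@7 c3@9, authorship .........
After op 2 (move_left): buffer="votdushqg" (len 9), cursors c4@0 c1@5 c2@6 c3@8, authorship .........
After op 3 (insert('v')): buffer="vvotduvsvhqvg" (len 13), cursors c4@1 c1@7 c2@9 c3@12, authorship 4.....1.2..3.
After op 4 (insert('r')): buffer="vrvotduvrsvrhqvrg" (len 17), cursors c4@2 c1@9 c2@12 c3@16, authorship 44.....11.22..33.
After op 5 (insert('k')): buffer="vrkvotduvrksvrkhqvrkg" (len 21), cursors c4@3 c1@11 c2@15 c3@20, authorship 444.....111.222..333.
After op 6 (delete): buffer="vrvotduvrsvrhqvrg" (len 17), cursors c4@2 c1@9 c2@12 c3@16, authorship 44.....11.22..33.
After op 7 (delete): buffer="vvotduvsvhqvg" (len 13), cursors c4@1 c1@7 c2@9 c3@12, authorship 4.....1.2..3.
After op 8 (move_left): buffer="vvotduvsvhqvg" (len 13), cursors c4@0 c1@6 c2@8 c3@11, authorship 4.....1.2..3.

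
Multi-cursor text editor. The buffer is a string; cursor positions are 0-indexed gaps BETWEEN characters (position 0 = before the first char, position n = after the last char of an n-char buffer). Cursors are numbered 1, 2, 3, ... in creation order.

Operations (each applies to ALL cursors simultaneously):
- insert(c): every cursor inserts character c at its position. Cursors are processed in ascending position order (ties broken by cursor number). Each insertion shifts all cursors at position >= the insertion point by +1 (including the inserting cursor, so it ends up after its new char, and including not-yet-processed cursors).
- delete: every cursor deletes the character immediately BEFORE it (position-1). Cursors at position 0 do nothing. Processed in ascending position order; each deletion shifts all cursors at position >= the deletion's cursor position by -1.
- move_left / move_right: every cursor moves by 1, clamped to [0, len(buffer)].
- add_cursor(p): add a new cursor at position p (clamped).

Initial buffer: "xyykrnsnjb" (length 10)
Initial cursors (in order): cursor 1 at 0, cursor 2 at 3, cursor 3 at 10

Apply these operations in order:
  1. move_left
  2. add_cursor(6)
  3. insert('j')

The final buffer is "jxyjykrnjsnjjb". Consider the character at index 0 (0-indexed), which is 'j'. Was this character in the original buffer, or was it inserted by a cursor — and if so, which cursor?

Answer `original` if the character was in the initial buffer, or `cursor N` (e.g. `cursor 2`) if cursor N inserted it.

Answer: cursor 1

Derivation:
After op 1 (move_left): buffer="xyykrnsnjb" (len 10), cursors c1@0 c2@2 c3@9, authorship ..........
After op 2 (add_cursor(6)): buffer="xyykrnsnjb" (len 10), cursors c1@0 c2@2 c4@6 c3@9, authorship ..........
After op 3 (insert('j')): buffer="jxyjykrnjsnjjb" (len 14), cursors c1@1 c2@4 c4@9 c3@13, authorship 1..2....4...3.
Authorship (.=original, N=cursor N): 1 . . 2 . . . . 4 . . . 3 .
Index 0: author = 1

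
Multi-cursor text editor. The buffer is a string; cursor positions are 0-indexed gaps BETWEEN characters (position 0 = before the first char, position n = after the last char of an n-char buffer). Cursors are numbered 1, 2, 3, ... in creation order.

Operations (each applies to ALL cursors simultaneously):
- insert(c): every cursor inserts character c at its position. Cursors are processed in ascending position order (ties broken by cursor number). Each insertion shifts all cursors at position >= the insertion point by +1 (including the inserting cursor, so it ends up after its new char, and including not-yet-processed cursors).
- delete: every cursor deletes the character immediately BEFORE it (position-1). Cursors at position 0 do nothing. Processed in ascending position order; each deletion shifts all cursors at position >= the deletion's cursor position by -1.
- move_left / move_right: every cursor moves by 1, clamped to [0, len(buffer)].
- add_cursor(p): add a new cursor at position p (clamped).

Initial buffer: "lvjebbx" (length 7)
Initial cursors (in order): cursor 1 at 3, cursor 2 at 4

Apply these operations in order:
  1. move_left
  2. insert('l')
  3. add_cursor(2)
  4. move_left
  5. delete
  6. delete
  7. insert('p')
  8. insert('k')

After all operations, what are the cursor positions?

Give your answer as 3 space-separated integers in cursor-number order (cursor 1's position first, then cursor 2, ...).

Answer: 6 6 6

Derivation:
After op 1 (move_left): buffer="lvjebbx" (len 7), cursors c1@2 c2@3, authorship .......
After op 2 (insert('l')): buffer="lvljlebbx" (len 9), cursors c1@3 c2@5, authorship ..1.2....
After op 3 (add_cursor(2)): buffer="lvljlebbx" (len 9), cursors c3@2 c1@3 c2@5, authorship ..1.2....
After op 4 (move_left): buffer="lvljlebbx" (len 9), cursors c3@1 c1@2 c2@4, authorship ..1.2....
After op 5 (delete): buffer="llebbx" (len 6), cursors c1@0 c3@0 c2@1, authorship 12....
After op 6 (delete): buffer="lebbx" (len 5), cursors c1@0 c2@0 c3@0, authorship 2....
After op 7 (insert('p')): buffer="ppplebbx" (len 8), cursors c1@3 c2@3 c3@3, authorship 1232....
After op 8 (insert('k')): buffer="pppkkklebbx" (len 11), cursors c1@6 c2@6 c3@6, authorship 1231232....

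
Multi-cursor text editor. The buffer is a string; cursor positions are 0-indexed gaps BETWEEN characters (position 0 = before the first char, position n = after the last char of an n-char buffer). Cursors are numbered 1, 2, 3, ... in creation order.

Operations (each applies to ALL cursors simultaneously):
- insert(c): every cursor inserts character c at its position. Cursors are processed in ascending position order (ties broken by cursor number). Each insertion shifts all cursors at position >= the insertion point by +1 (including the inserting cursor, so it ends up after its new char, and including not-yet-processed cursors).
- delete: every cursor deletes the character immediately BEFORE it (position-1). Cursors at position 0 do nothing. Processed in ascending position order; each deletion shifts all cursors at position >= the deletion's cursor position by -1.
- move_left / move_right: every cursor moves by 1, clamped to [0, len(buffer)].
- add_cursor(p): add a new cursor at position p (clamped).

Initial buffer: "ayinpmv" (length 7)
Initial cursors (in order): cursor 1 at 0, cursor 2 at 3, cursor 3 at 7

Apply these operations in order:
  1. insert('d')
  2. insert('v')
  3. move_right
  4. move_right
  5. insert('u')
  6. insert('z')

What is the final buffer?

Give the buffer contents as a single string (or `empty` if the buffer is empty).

After op 1 (insert('d')): buffer="dayidnpmvd" (len 10), cursors c1@1 c2@5 c3@10, authorship 1...2....3
After op 2 (insert('v')): buffer="dvayidvnpmvdv" (len 13), cursors c1@2 c2@7 c3@13, authorship 11...22....33
After op 3 (move_right): buffer="dvayidvnpmvdv" (len 13), cursors c1@3 c2@8 c3@13, authorship 11...22....33
After op 4 (move_right): buffer="dvayidvnpmvdv" (len 13), cursors c1@4 c2@9 c3@13, authorship 11...22....33
After op 5 (insert('u')): buffer="dvayuidvnpumvdvu" (len 16), cursors c1@5 c2@11 c3@16, authorship 11..1.22..2..333
After op 6 (insert('z')): buffer="dvayuzidvnpuzmvdvuz" (len 19), cursors c1@6 c2@13 c3@19, authorship 11..11.22..22..3333

Answer: dvayuzidvnpuzmvdvuz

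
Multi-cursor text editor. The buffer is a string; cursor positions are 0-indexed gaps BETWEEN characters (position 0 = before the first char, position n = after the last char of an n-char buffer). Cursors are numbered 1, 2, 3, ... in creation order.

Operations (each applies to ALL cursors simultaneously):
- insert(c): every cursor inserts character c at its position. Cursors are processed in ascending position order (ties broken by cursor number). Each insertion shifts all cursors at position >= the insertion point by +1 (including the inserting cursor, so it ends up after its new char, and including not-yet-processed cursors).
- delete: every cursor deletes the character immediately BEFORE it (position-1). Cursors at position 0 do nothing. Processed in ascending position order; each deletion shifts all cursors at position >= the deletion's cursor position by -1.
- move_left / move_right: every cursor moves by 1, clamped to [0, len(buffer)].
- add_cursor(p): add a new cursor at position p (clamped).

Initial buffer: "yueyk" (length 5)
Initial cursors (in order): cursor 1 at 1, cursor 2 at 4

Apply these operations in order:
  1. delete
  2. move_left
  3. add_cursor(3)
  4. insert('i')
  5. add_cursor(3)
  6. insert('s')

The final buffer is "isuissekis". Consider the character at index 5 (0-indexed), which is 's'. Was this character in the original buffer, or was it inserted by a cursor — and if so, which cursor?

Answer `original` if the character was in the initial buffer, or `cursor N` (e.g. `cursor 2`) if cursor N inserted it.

Answer: cursor 4

Derivation:
After op 1 (delete): buffer="uek" (len 3), cursors c1@0 c2@2, authorship ...
After op 2 (move_left): buffer="uek" (len 3), cursors c1@0 c2@1, authorship ...
After op 3 (add_cursor(3)): buffer="uek" (len 3), cursors c1@0 c2@1 c3@3, authorship ...
After op 4 (insert('i')): buffer="iuieki" (len 6), cursors c1@1 c2@3 c3@6, authorship 1.2..3
After op 5 (add_cursor(3)): buffer="iuieki" (len 6), cursors c1@1 c2@3 c4@3 c3@6, authorship 1.2..3
After op 6 (insert('s')): buffer="isuissekis" (len 10), cursors c1@2 c2@6 c4@6 c3@10, authorship 11.224..33
Authorship (.=original, N=cursor N): 1 1 . 2 2 4 . . 3 3
Index 5: author = 4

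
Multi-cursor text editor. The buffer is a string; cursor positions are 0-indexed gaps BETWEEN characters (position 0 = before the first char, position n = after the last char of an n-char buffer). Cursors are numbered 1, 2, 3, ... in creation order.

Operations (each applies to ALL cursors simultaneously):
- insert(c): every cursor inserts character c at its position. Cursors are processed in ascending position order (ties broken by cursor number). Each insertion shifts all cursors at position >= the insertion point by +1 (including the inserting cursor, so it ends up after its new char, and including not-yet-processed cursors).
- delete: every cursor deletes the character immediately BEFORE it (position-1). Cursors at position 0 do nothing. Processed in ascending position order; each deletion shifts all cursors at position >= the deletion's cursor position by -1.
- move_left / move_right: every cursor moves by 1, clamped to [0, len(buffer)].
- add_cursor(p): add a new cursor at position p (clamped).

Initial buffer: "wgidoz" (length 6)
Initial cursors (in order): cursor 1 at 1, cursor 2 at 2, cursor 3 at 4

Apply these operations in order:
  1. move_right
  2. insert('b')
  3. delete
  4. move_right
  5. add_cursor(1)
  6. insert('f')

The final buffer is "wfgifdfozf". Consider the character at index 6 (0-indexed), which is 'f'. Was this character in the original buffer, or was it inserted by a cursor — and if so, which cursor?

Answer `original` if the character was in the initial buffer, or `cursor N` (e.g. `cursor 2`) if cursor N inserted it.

Answer: cursor 2

Derivation:
After op 1 (move_right): buffer="wgidoz" (len 6), cursors c1@2 c2@3 c3@5, authorship ......
After op 2 (insert('b')): buffer="wgbibdobz" (len 9), cursors c1@3 c2@5 c3@8, authorship ..1.2..3.
After op 3 (delete): buffer="wgidoz" (len 6), cursors c1@2 c2@3 c3@5, authorship ......
After op 4 (move_right): buffer="wgidoz" (len 6), cursors c1@3 c2@4 c3@6, authorship ......
After op 5 (add_cursor(1)): buffer="wgidoz" (len 6), cursors c4@1 c1@3 c2@4 c3@6, authorship ......
After op 6 (insert('f')): buffer="wfgifdfozf" (len 10), cursors c4@2 c1@5 c2@7 c3@10, authorship .4..1.2..3
Authorship (.=original, N=cursor N): . 4 . . 1 . 2 . . 3
Index 6: author = 2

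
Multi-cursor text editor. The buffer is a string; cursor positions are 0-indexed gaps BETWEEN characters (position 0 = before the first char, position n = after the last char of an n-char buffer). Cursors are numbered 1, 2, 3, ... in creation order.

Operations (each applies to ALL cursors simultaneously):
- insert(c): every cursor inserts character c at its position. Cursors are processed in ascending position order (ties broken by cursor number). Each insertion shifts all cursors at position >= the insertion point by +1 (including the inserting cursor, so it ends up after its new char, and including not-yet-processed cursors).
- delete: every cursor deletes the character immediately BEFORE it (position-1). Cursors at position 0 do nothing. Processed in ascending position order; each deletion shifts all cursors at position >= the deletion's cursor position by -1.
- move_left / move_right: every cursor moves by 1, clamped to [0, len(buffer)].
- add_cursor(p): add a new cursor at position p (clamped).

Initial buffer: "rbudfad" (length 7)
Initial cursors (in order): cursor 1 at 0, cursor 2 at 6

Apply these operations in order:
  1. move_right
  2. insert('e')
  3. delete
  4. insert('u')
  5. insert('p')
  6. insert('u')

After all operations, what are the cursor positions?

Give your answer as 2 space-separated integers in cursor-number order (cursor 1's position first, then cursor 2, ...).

After op 1 (move_right): buffer="rbudfad" (len 7), cursors c1@1 c2@7, authorship .......
After op 2 (insert('e')): buffer="rebudfade" (len 9), cursors c1@2 c2@9, authorship .1......2
After op 3 (delete): buffer="rbudfad" (len 7), cursors c1@1 c2@7, authorship .......
After op 4 (insert('u')): buffer="rubudfadu" (len 9), cursors c1@2 c2@9, authorship .1......2
After op 5 (insert('p')): buffer="rupbudfadup" (len 11), cursors c1@3 c2@11, authorship .11......22
After op 6 (insert('u')): buffer="rupubudfadupu" (len 13), cursors c1@4 c2@13, authorship .111......222

Answer: 4 13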